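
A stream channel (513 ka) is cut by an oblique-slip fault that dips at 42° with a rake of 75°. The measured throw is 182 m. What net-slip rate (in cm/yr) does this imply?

0.0549 cm/yr

dip-slip = throw / sin(dip) = 182 / sin(42°) = 272 m
net slip = dip-slip / sin(rake) = 272 / sin(75°) = 281.6 m
rate = 281.6 m / 513 ka = 0.000549 m/yr = 0.0549 cm/yr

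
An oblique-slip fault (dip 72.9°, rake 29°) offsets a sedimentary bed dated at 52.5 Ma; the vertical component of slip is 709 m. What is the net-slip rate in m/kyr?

0.0291 m/kyr

dip-slip = throw / sin(dip) = 709 / sin(72.9°) = 741.8 m
net slip = dip-slip / sin(rake) = 741.8 / sin(29°) = 1530 m
rate = 1530 m / 52.5 Ma = 0.0000291 m/yr = 0.0291 m/kyr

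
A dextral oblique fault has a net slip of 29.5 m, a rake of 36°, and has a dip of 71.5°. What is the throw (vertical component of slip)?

16.4 m

dip-slip = net slip × sin(rake) = 29.5 m × sin(36°) = 17.34 m
throw = dip-slip × sin(dip) = 17.34 × sin(71.5°) = 16.4 m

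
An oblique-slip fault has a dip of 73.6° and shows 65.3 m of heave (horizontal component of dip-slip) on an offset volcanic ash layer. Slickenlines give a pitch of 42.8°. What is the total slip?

dip-slip = heave / cos(dip) = 65.3 / cos(73.6°) = 231.3 m
net slip = dip-slip / sin(rake) = 231.3 / sin(42.8°) = 340 m

340 m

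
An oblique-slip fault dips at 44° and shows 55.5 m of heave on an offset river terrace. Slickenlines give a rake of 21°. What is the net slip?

dip-slip = heave / cos(dip) = 55.5 / cos(44°) = 77.15 m
net slip = dip-slip / sin(rake) = 77.15 / sin(21°) = 215 m

215 m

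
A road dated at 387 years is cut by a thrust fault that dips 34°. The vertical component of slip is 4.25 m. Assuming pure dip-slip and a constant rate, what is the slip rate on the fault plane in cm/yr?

1.96 cm/yr

dip-slip = throw / sin(dip) = 4.25 m / sin(34°) = 7.600 m
rate = 7.600 m / 387 years = 0.0196 m/yr = 1.96 cm/yr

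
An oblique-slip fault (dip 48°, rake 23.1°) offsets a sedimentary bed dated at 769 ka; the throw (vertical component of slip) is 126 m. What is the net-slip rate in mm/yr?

dip-slip = throw / sin(dip) = 126 / sin(48°) = 169.5 m
net slip = dip-slip / sin(rake) = 169.5 / sin(23.1°) = 432.2 m
rate = 432.2 m / 769 ka = 0.000562 m/yr = 0.562 mm/yr

0.562 mm/yr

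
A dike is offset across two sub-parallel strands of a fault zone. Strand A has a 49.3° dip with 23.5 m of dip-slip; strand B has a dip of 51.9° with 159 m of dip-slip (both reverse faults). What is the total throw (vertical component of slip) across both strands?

throw_A = 23.5 × sin(49.3°) = 17.82 m
throw_B = 159 × sin(51.9°) = 125.1 m
total = 17.82 + 125.1 = 143 m

143 m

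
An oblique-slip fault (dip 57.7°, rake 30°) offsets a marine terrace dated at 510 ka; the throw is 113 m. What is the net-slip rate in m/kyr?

0.524 m/kyr

dip-slip = throw / sin(dip) = 113 / sin(57.7°) = 133.7 m
net slip = dip-slip / sin(rake) = 133.7 / sin(30°) = 267.4 m
rate = 267.4 m / 510 ka = 0.000524 m/yr = 0.524 m/kyr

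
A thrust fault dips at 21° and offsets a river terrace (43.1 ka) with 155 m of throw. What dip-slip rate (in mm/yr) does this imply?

10 mm/yr

dip-slip = throw / sin(dip) = 155 m / sin(21°) = 432.5 m
rate = 432.5 m / 43.1 ka = 0.0100 m/yr = 10 mm/yr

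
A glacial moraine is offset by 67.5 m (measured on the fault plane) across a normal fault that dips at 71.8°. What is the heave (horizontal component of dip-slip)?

heave = dip-slip × cos(dip) = 67.5 m × cos(71.8°) = 21.1 m

21.1 m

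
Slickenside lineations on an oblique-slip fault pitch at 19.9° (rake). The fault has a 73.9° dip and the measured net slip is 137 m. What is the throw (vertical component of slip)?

44.8 m

dip-slip = net slip × sin(rake) = 137 m × sin(19.9°) = 46.63 m
throw = dip-slip × sin(dip) = 46.63 × sin(73.9°) = 44.8 m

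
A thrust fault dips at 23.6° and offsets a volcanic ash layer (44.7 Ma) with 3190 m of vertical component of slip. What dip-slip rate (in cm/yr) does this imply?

0.0178 cm/yr

dip-slip = throw / sin(dip) = 3190 m / sin(23.6°) = 7968 m
rate = 7968 m / 44.7 Ma = 0.000178 m/yr = 0.0178 cm/yr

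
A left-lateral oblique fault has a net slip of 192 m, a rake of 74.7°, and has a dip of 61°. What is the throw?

dip-slip = net slip × sin(rake) = 192 m × sin(74.7°) = 185.2 m
throw = dip-slip × sin(dip) = 185.2 × sin(61°) = 162 m

162 m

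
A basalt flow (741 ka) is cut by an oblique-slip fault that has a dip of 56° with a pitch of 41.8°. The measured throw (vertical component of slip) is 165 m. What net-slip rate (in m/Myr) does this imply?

dip-slip = throw / sin(dip) = 165 / sin(56°) = 199 m
net slip = dip-slip / sin(rake) = 199 / sin(41.8°) = 298.6 m
rate = 298.6 m / 741 ka = 0.000403 m/yr = 403 m/Myr

403 m/Myr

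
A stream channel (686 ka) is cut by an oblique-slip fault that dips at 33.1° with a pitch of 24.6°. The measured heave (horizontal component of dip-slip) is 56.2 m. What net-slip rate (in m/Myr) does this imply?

dip-slip = heave / cos(dip) = 56.2 / cos(33.1°) = 67.09 m
net slip = dip-slip / sin(rake) = 67.09 / sin(24.6°) = 161.2 m
rate = 161.2 m / 686 ka = 0.000235 m/yr = 235 m/Myr

235 m/Myr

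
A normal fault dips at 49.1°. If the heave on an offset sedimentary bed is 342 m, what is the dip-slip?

522 m

dip-slip = heave / cos(dip) = 342 / cos(49.1°) = 522 m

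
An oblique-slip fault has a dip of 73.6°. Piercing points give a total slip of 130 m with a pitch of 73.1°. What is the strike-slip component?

37.8 m

strike-slip = net slip × cos(rake) = 130 m × cos(73.1°) = 37.8 m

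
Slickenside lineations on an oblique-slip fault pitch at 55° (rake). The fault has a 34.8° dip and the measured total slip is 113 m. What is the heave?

dip-slip = net slip × sin(rake) = 113 m × sin(55°) = 92.56 m
heave = dip-slip × cos(dip) = 92.56 × cos(34.8°) = 76 m

76 m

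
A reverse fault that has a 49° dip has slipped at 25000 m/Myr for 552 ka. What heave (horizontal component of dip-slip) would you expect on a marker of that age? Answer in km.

dip-slip = rate × time = 25000 m/Myr × 552 ka = 13800 m
heave = dip-slip × cos(dip) = 13800 × cos(49°) = 9050 m = 9.05 km

9.05 km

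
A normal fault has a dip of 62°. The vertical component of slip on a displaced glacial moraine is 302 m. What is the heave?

161 m

heave = throw / tan(dip) = 302 / tan(62°) = 161 m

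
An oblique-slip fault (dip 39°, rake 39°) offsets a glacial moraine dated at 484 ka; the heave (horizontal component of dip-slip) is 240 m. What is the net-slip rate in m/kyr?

dip-slip = heave / cos(dip) = 240 / cos(39°) = 308.8 m
net slip = dip-slip / sin(rake) = 308.8 / sin(39°) = 490.7 m
rate = 490.7 m / 484 ka = 0.00101 m/yr = 1.01 m/kyr

1.01 m/kyr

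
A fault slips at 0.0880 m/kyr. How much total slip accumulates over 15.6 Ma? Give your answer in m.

1370 m

slip = rate × time = 0.0880 m/kyr × 15.6 Ma = 1370 m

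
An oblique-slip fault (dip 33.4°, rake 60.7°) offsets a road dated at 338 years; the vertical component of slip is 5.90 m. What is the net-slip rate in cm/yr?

3.64 cm/yr

dip-slip = throw / sin(dip) = 5.90 / sin(33.4°) = 10.72 m
net slip = dip-slip / sin(rake) = 10.72 / sin(60.7°) = 12.29 m
rate = 12.29 m / 338 years = 0.0364 m/yr = 3.64 cm/yr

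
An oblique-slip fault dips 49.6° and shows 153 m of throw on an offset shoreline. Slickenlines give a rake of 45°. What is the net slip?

284 m

dip-slip = throw / sin(dip) = 153 / sin(49.6°) = 200.9 m
net slip = dip-slip / sin(rake) = 200.9 / sin(45°) = 284 m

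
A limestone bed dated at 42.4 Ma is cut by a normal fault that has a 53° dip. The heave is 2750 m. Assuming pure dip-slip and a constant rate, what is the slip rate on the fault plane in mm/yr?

dip-slip = heave / cos(dip) = 2750 m / cos(53°) = 4570 m
rate = 4570 m / 42.4 Ma = 0.000108 m/yr = 0.108 mm/yr

0.108 mm/yr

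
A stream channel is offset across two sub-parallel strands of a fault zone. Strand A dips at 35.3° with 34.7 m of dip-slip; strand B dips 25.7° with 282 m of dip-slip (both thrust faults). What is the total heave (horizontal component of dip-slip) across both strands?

heave_A = 34.7 × cos(35.3°) = 28.32 m
heave_B = 282 × cos(25.7°) = 254.1 m
total = 28.32 + 254.1 = 282 m

282 m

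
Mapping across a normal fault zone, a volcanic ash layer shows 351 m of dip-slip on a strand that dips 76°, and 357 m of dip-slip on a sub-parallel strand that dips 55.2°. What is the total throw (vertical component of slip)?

634 m

throw_A = 351 × sin(76°) = 340.6 m
throw_B = 357 × sin(55.2°) = 293.2 m
total = 340.6 + 293.2 = 634 m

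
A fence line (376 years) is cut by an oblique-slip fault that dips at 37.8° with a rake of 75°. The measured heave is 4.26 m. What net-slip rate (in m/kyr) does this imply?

dip-slip = heave / cos(dip) = 4.26 / cos(37.8°) = 5.391 m
net slip = dip-slip / sin(rake) = 5.391 / sin(75°) = 5.582 m
rate = 5.582 m / 376 years = 0.0148 m/yr = 14.8 m/kyr

14.8 m/kyr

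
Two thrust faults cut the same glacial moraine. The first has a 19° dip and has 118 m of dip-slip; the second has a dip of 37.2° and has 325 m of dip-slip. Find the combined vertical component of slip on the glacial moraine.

235 m

throw_A = 118 × sin(19°) = 38.42 m
throw_B = 325 × sin(37.2°) = 196.5 m
total = 38.42 + 196.5 = 235 m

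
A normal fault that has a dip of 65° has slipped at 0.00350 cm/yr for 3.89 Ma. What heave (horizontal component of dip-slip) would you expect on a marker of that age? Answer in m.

57.5 m

dip-slip = rate × time = 0.00350 cm/yr × 3.89 Ma = 136.2 m
heave = dip-slip × cos(dip) = 136.2 × cos(65°) = 57.5 m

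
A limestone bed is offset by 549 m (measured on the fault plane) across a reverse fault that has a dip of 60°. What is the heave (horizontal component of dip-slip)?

heave = dip-slip × cos(dip) = 549 m × cos(60°) = 275 m

275 m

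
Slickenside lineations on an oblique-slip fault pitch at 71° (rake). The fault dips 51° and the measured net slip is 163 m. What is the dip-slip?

dip-slip = net slip × sin(rake) = 163 m × sin(71°) = 154 m

154 m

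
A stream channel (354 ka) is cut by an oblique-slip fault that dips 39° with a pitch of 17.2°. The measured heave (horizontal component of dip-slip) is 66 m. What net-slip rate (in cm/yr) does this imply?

dip-slip = heave / cos(dip) = 66 / cos(39°) = 84.93 m
net slip = dip-slip / sin(rake) = 84.93 / sin(17.2°) = 287.2 m
rate = 287.2 m / 354 ka = 0.000811 m/yr = 0.0811 cm/yr

0.0811 cm/yr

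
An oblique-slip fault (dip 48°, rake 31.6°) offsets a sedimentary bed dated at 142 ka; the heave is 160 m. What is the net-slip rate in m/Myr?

dip-slip = heave / cos(dip) = 160 / cos(48°) = 239.1 m
net slip = dip-slip / sin(rake) = 239.1 / sin(31.6°) = 456.3 m
rate = 456.3 m / 142 ka = 0.00321 m/yr = 3210 m/Myr

3210 m/Myr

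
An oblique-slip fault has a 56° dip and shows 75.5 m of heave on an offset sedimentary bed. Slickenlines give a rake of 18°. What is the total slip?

437 m

dip-slip = heave / cos(dip) = 75.5 / cos(56°) = 135 m
net slip = dip-slip / sin(rake) = 135 / sin(18°) = 437 m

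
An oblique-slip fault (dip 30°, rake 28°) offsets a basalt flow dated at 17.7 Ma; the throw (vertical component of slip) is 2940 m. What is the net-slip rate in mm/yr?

dip-slip = throw / sin(dip) = 2940 / sin(30°) = 5880 m
net slip = dip-slip / sin(rake) = 5880 / sin(28°) = 12520 m
rate = 12520 m / 17.7 Ma = 0.000708 m/yr = 0.708 mm/yr

0.708 mm/yr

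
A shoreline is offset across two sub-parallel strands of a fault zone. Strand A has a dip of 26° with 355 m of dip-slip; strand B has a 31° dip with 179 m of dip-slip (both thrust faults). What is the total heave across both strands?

473 m

heave_A = 355 × cos(26°) = 319.1 m
heave_B = 179 × cos(31°) = 153.4 m
total = 319.1 + 153.4 = 473 m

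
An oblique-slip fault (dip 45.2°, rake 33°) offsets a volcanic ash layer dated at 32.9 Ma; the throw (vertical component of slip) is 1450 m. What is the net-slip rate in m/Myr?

dip-slip = throw / sin(dip) = 1450 / sin(45.2°) = 2043 m
net slip = dip-slip / sin(rake) = 2043 / sin(33°) = 3752 m
rate = 3752 m / 32.9 Ma = 0.000114 m/yr = 114 m/Myr

114 m/Myr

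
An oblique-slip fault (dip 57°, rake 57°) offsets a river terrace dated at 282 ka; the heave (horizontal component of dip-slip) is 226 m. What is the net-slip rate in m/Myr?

dip-slip = heave / cos(dip) = 226 / cos(57°) = 415 m
net slip = dip-slip / sin(rake) = 415 / sin(57°) = 494.8 m
rate = 494.8 m / 282 ka = 0.00175 m/yr = 1750 m/Myr

1750 m/Myr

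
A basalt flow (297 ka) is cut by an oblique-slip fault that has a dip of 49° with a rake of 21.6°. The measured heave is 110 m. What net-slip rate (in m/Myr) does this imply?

dip-slip = heave / cos(dip) = 110 / cos(49°) = 167.7 m
net slip = dip-slip / sin(rake) = 167.7 / sin(21.6°) = 455.5 m
rate = 455.5 m / 297 ka = 0.00153 m/yr = 1530 m/Myr

1530 m/Myr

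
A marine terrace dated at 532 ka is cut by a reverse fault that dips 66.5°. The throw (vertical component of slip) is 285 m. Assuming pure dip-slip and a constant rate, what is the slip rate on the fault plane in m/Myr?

584 m/Myr

dip-slip = throw / sin(dip) = 285 m / sin(66.5°) = 310.8 m
rate = 310.8 m / 532 ka = 0.000584 m/yr = 584 m/Myr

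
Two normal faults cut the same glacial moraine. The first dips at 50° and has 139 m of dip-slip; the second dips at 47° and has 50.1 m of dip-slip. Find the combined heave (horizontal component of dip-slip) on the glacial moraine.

124 m

heave_A = 139 × cos(50°) = 89.35 m
heave_B = 50.1 × cos(47°) = 34.17 m
total = 89.35 + 34.17 = 124 m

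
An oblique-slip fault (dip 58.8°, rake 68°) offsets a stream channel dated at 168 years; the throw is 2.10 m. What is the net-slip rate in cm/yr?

1.58 cm/yr

dip-slip = throw / sin(dip) = 2.10 / sin(58.8°) = 2.455 m
net slip = dip-slip / sin(rake) = 2.455 / sin(68°) = 2.648 m
rate = 2.648 m / 168 years = 0.0158 m/yr = 1.58 cm/yr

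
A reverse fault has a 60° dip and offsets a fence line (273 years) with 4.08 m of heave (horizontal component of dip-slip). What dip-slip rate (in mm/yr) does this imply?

29.9 mm/yr

dip-slip = heave / cos(dip) = 4.08 m / cos(60°) = 8.160 m
rate = 8.160 m / 273 years = 0.0299 m/yr = 29.9 mm/yr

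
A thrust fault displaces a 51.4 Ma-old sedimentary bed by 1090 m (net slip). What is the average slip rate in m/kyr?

0.0212 m/kyr

rate = 1090 m / 51.4 Ma = 0.0000212 m/yr = 0.0212 m/kyr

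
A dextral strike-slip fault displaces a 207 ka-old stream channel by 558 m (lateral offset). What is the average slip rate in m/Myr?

2700 m/Myr

rate = 558 m / 207 ka = 0.00270 m/yr = 2700 m/Myr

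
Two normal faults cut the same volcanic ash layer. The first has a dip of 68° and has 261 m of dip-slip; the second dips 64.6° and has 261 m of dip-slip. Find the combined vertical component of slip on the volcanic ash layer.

478 m

throw_A = 261 × sin(68°) = 242 m
throw_B = 261 × sin(64.6°) = 235.8 m
total = 242 + 235.8 = 478 m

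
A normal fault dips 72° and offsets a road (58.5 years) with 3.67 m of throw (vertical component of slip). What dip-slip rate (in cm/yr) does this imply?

dip-slip = throw / sin(dip) = 3.67 m / sin(72°) = 3.859 m
rate = 3.859 m / 58.5 years = 0.0660 m/yr = 6.60 cm/yr

6.60 cm/yr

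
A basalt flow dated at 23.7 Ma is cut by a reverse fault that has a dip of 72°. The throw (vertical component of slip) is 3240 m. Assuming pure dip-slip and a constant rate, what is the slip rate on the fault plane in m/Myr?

144 m/Myr

dip-slip = throw / sin(dip) = 3240 m / sin(72°) = 3407 m
rate = 3407 m / 23.7 Ma = 0.000144 m/yr = 144 m/Myr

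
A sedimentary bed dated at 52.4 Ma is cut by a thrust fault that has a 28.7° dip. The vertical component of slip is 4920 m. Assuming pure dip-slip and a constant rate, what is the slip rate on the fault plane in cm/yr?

dip-slip = throw / sin(dip) = 4920 m / sin(28.7°) = 10250 m
rate = 10250 m / 52.4 Ma = 0.000196 m/yr = 0.0196 cm/yr

0.0196 cm/yr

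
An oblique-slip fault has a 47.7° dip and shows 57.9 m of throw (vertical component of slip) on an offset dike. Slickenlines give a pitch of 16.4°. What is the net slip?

277 m

dip-slip = throw / sin(dip) = 57.9 / sin(47.7°) = 78.28 m
net slip = dip-slip / sin(rake) = 78.28 / sin(16.4°) = 277 m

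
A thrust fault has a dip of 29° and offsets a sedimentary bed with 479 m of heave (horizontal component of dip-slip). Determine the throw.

throw = heave × tan(dip) = 479 × tan(29°) = 266 m

266 m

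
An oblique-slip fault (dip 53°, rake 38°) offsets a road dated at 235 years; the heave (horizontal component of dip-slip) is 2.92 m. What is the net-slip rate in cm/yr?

dip-slip = heave / cos(dip) = 2.92 / cos(53°) = 4.852 m
net slip = dip-slip / sin(rake) = 4.852 / sin(38°) = 7.881 m
rate = 7.881 m / 235 years = 0.0335 m/yr = 3.35 cm/yr

3.35 cm/yr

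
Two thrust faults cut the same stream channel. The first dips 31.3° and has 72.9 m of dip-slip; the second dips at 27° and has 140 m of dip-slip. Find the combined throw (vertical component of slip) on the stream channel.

101 m

throw_A = 72.9 × sin(31.3°) = 37.87 m
throw_B = 140 × sin(27°) = 63.56 m
total = 37.87 + 63.56 = 101 m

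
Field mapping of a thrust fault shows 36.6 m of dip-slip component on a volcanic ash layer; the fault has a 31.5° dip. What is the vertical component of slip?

19.1 m

throw = dip-slip × sin(dip) = 36.6 m × sin(31.5°) = 19.1 m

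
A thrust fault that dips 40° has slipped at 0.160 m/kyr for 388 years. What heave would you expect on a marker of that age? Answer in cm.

dip-slip = rate × time = 0.160 m/kyr × 388 years = 0.06208 m
heave = dip-slip × cos(dip) = 0.06208 × cos(40°) = 0.0476 m = 4.76 cm

4.76 cm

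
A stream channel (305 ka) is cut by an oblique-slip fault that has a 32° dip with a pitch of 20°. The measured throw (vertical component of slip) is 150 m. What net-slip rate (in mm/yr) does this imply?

2.71 mm/yr

dip-slip = throw / sin(dip) = 150 / sin(32°) = 283.1 m
net slip = dip-slip / sin(rake) = 283.1 / sin(20°) = 827.6 m
rate = 827.6 m / 305 ka = 0.00271 m/yr = 2.71 mm/yr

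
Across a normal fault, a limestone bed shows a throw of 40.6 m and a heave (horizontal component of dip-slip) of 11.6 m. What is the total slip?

net slip = √(throw² + heave²) = √(40.6² + 11.6²) = 42.2 m

42.2 m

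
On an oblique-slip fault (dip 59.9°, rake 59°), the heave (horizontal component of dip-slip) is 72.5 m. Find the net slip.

169 m

dip-slip = heave / cos(dip) = 72.5 / cos(59.9°) = 144.6 m
net slip = dip-slip / sin(rake) = 144.6 / sin(59°) = 169 m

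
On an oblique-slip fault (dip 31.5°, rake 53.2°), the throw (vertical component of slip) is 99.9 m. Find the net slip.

239 m

dip-slip = throw / sin(dip) = 99.9 / sin(31.5°) = 191.2 m
net slip = dip-slip / sin(rake) = 191.2 / sin(53.2°) = 239 m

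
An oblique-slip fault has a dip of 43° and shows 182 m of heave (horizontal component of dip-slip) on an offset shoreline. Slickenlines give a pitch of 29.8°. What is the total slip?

dip-slip = heave / cos(dip) = 182 / cos(43°) = 248.9 m
net slip = dip-slip / sin(rake) = 248.9 / sin(29.8°) = 501 m

501 m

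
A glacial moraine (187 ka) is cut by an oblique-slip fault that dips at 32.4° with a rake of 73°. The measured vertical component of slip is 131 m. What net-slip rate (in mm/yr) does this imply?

1.37 mm/yr

dip-slip = throw / sin(dip) = 131 / sin(32.4°) = 244.5 m
net slip = dip-slip / sin(rake) = 244.5 / sin(73°) = 255.7 m
rate = 255.7 m / 187 ka = 0.00137 m/yr = 1.37 mm/yr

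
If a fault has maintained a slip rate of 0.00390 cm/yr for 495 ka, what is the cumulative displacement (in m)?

19.3 m

slip = rate × time = 0.00390 cm/yr × 495 ka = 19.3 m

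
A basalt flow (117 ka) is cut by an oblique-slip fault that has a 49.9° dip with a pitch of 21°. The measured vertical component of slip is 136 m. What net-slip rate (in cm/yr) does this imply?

dip-slip = throw / sin(dip) = 136 / sin(49.9°) = 177.8 m
net slip = dip-slip / sin(rake) = 177.8 / sin(21°) = 496.1 m
rate = 496.1 m / 117 ka = 0.00424 m/yr = 0.424 cm/yr

0.424 cm/yr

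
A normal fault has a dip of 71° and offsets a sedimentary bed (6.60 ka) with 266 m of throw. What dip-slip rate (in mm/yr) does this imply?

dip-slip = throw / sin(dip) = 266 m / sin(71°) = 281.3 m
rate = 281.3 m / 6.60 ka = 0.0426 m/yr = 42.6 mm/yr

42.6 mm/yr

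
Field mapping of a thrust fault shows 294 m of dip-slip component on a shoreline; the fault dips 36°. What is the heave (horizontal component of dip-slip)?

heave = dip-slip × cos(dip) = 294 m × cos(36°) = 238 m

238 m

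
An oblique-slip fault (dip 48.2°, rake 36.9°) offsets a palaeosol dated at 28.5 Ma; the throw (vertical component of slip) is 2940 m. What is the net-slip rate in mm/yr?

0.230 mm/yr

dip-slip = throw / sin(dip) = 2940 / sin(48.2°) = 3944 m
net slip = dip-slip / sin(rake) = 3944 / sin(36.9°) = 6568 m
rate = 6568 m / 28.5 Ma = 0.000230 m/yr = 0.230 mm/yr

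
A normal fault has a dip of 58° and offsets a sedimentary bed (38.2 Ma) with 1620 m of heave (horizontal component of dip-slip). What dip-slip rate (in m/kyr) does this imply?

dip-slip = heave / cos(dip) = 1620 m / cos(58°) = 3057 m
rate = 3057 m / 38.2 Ma = 0.0000800 m/yr = 0.0800 m/kyr

0.0800 m/kyr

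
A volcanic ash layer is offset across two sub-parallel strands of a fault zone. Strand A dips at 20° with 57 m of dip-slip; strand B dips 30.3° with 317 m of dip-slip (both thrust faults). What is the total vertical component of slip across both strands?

179 m

throw_A = 57 × sin(20°) = 19.50 m
throw_B = 317 × sin(30.3°) = 159.9 m
total = 19.50 + 159.9 = 179 m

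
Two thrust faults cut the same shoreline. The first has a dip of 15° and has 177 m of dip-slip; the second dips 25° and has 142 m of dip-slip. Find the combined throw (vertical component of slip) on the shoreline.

throw_A = 177 × sin(15°) = 45.81 m
throw_B = 142 × sin(25°) = 60.01 m
total = 45.81 + 60.01 = 106 m

106 m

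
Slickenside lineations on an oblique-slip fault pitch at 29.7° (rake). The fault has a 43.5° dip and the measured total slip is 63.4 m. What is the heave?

22.8 m

dip-slip = net slip × sin(rake) = 63.4 m × sin(29.7°) = 31.41 m
heave = dip-slip × cos(dip) = 31.41 × cos(43.5°) = 22.8 m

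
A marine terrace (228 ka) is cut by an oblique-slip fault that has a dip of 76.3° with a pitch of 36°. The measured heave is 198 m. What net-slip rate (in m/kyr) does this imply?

dip-slip = heave / cos(dip) = 198 / cos(76.3°) = 836 m
net slip = dip-slip / sin(rake) = 836 / sin(36°) = 1422 m
rate = 1422 m / 228 ka = 0.00624 m/yr = 6.24 m/kyr

6.24 m/kyr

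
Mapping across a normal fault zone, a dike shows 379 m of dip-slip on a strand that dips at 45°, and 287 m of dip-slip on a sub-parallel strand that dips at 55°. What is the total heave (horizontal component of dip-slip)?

433 m

heave_A = 379 × cos(45°) = 268 m
heave_B = 287 × cos(55°) = 164.6 m
total = 268 + 164.6 = 433 m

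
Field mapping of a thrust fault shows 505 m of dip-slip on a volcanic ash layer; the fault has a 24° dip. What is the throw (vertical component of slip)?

throw = dip-slip × sin(dip) = 505 m × sin(24°) = 205 m

205 m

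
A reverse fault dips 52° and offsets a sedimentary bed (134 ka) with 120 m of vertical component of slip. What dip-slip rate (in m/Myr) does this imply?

dip-slip = throw / sin(dip) = 120 m / sin(52°) = 152.3 m
rate = 152.3 m / 134 ka = 0.00114 m/yr = 1140 m/Myr

1140 m/Myr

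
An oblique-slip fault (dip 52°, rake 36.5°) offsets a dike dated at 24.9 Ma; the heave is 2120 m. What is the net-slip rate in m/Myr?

dip-slip = heave / cos(dip) = 2120 / cos(52°) = 3443 m
net slip = dip-slip / sin(rake) = 3443 / sin(36.5°) = 5789 m
rate = 5789 m / 24.9 Ma = 0.000232 m/yr = 232 m/Myr

232 m/Myr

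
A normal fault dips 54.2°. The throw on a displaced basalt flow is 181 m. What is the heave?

131 m

heave = throw / tan(dip) = 181 / tan(54.2°) = 131 m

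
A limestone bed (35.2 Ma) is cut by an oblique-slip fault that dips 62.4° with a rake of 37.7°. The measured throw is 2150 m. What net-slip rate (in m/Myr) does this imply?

113 m/Myr

dip-slip = throw / sin(dip) = 2150 / sin(62.4°) = 2426 m
net slip = dip-slip / sin(rake) = 2426 / sin(37.7°) = 3967 m
rate = 3967 m / 35.2 Ma = 0.000113 m/yr = 113 m/Myr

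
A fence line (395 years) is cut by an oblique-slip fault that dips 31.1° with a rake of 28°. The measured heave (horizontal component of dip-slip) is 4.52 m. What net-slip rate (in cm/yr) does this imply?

2.85 cm/yr

dip-slip = heave / cos(dip) = 4.52 / cos(31.1°) = 5.279 m
net slip = dip-slip / sin(rake) = 5.279 / sin(28°) = 11.24 m
rate = 11.24 m / 395 years = 0.0285 m/yr = 2.85 cm/yr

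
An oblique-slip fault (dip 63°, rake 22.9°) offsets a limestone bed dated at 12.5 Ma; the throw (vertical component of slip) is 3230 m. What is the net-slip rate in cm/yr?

0.0745 cm/yr

dip-slip = throw / sin(dip) = 3230 / sin(63°) = 3625 m
net slip = dip-slip / sin(rake) = 3625 / sin(22.9°) = 9316 m
rate = 9316 m / 12.5 Ma = 0.000745 m/yr = 0.0745 cm/yr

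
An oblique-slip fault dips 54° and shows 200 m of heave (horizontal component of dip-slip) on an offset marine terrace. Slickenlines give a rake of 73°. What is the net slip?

dip-slip = heave / cos(dip) = 200 / cos(54°) = 340.3 m
net slip = dip-slip / sin(rake) = 340.3 / sin(73°) = 356 m

356 m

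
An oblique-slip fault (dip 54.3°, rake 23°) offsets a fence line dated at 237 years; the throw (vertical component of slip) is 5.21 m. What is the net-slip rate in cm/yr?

dip-slip = throw / sin(dip) = 5.21 / sin(54.3°) = 6.416 m
net slip = dip-slip / sin(rake) = 6.416 / sin(23°) = 16.42 m
rate = 16.42 m / 237 years = 0.0693 m/yr = 6.93 cm/yr

6.93 cm/yr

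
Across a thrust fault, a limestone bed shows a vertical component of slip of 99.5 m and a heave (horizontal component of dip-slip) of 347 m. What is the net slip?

361 m

net slip = √(throw² + heave²) = √(99.5² + 347²) = 361 m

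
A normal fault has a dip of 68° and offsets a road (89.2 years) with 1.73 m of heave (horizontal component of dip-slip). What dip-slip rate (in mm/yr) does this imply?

51.8 mm/yr

dip-slip = heave / cos(dip) = 1.73 m / cos(68°) = 4.618 m
rate = 4.618 m / 89.2 years = 0.0518 m/yr = 51.8 mm/yr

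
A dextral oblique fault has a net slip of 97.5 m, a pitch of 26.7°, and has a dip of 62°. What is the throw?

38.7 m

dip-slip = net slip × sin(rake) = 97.5 m × sin(26.7°) = 43.81 m
throw = dip-slip × sin(dip) = 43.81 × sin(62°) = 38.7 m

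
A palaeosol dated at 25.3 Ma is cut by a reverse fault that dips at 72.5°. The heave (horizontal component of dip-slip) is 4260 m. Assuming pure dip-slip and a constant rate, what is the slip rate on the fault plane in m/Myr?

560 m/Myr

dip-slip = heave / cos(dip) = 4260 m / cos(72.5°) = 14170 m
rate = 14170 m / 25.3 Ma = 0.000560 m/yr = 560 m/Myr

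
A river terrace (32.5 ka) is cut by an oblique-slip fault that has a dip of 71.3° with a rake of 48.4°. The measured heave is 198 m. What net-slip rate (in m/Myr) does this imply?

dip-slip = heave / cos(dip) = 198 / cos(71.3°) = 617.6 m
net slip = dip-slip / sin(rake) = 617.6 / sin(48.4°) = 825.8 m
rate = 825.8 m / 32.5 ka = 0.0254 m/yr = 25400 m/Myr

25400 m/Myr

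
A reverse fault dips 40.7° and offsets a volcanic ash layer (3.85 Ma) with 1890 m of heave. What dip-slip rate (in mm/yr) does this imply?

0.648 mm/yr

dip-slip = heave / cos(dip) = 1890 m / cos(40.7°) = 2493 m
rate = 2493 m / 3.85 Ma = 0.000648 m/yr = 0.648 mm/yr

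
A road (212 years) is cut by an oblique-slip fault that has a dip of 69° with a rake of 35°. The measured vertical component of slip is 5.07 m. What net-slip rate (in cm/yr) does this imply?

dip-slip = throw / sin(dip) = 5.07 / sin(69°) = 5.431 m
net slip = dip-slip / sin(rake) = 5.431 / sin(35°) = 9.468 m
rate = 9.468 m / 212 years = 0.0447 m/yr = 4.47 cm/yr

4.47 cm/yr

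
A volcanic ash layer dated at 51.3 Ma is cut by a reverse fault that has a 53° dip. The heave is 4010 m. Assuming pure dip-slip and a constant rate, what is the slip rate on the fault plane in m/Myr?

130 m/Myr

dip-slip = heave / cos(dip) = 4010 m / cos(53°) = 6663 m
rate = 6663 m / 51.3 Ma = 0.000130 m/yr = 130 m/Myr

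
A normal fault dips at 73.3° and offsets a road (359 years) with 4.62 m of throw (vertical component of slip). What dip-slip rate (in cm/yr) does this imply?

dip-slip = throw / sin(dip) = 4.62 m / sin(73.3°) = 4.823 m
rate = 4.823 m / 359 years = 0.0134 m/yr = 1.34 cm/yr

1.34 cm/yr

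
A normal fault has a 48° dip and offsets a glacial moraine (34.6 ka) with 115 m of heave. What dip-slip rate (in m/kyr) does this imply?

dip-slip = heave / cos(dip) = 115 m / cos(48°) = 171.9 m
rate = 171.9 m / 34.6 ka = 0.00497 m/yr = 4.97 m/kyr

4.97 m/kyr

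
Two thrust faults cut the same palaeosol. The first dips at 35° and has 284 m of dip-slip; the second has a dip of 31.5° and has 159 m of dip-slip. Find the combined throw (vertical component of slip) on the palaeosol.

246 m

throw_A = 284 × sin(35°) = 162.9 m
throw_B = 159 × sin(31.5°) = 83.08 m
total = 162.9 + 83.08 = 246 m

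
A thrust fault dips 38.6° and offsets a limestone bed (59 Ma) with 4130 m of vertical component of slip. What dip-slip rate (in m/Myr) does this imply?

dip-slip = throw / sin(dip) = 4130 m / sin(38.6°) = 6620 m
rate = 6620 m / 59 Ma = 0.000112 m/yr = 112 m/Myr

112 m/Myr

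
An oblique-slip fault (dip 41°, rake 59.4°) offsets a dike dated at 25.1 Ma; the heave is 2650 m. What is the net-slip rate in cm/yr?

0.0163 cm/yr

dip-slip = heave / cos(dip) = 2650 / cos(41°) = 3511 m
net slip = dip-slip / sin(rake) = 3511 / sin(59.4°) = 4079 m
rate = 4079 m / 25.1 Ma = 0.000163 m/yr = 0.0163 cm/yr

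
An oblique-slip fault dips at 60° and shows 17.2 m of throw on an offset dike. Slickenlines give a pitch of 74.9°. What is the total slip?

dip-slip = throw / sin(dip) = 17.2 / sin(60°) = 19.86 m
net slip = dip-slip / sin(rake) = 19.86 / sin(74.9°) = 20.6 m

20.6 m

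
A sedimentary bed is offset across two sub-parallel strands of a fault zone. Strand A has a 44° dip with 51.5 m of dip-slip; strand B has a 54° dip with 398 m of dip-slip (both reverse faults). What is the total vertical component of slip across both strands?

throw_A = 51.5 × sin(44°) = 35.77 m
throw_B = 398 × sin(54°) = 322 m
total = 35.77 + 322 = 358 m

358 m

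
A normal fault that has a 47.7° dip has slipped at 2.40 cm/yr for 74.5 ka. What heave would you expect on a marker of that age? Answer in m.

dip-slip = rate × time = 2.40 cm/yr × 74.5 ka = 1788 m
heave = dip-slip × cos(dip) = 1788 × cos(47.7°) = 1200 m

1200 m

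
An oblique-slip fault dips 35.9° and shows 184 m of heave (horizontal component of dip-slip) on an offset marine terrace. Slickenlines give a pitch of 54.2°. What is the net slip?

280 m

dip-slip = heave / cos(dip) = 184 / cos(35.9°) = 227.1 m
net slip = dip-slip / sin(rake) = 227.1 / sin(54.2°) = 280 m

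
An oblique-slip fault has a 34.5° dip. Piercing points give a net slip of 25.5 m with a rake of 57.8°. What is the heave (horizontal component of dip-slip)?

17.8 m

dip-slip = net slip × sin(rake) = 25.5 m × sin(57.8°) = 21.58 m
heave = dip-slip × cos(dip) = 21.58 × cos(34.5°) = 17.8 m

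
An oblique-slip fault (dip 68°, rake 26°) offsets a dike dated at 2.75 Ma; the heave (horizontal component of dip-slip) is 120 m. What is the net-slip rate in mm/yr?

0.266 mm/yr

dip-slip = heave / cos(dip) = 120 / cos(68°) = 320.3 m
net slip = dip-slip / sin(rake) = 320.3 / sin(26°) = 730.7 m
rate = 730.7 m / 2.75 Ma = 0.000266 m/yr = 0.266 mm/yr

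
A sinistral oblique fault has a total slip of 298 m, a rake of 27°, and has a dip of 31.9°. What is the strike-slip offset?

strike-slip = net slip × cos(rake) = 298 m × cos(27°) = 266 m

266 m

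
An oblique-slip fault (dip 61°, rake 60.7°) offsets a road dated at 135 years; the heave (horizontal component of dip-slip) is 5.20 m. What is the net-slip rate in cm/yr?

9.11 cm/yr

dip-slip = heave / cos(dip) = 5.20 / cos(61°) = 10.73 m
net slip = dip-slip / sin(rake) = 10.73 / sin(60.7°) = 12.30 m
rate = 12.30 m / 135 years = 0.0911 m/yr = 9.11 cm/yr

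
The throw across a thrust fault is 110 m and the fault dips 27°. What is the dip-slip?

242 m

dip-slip = throw / sin(dip) = 110 / sin(27°) = 242 m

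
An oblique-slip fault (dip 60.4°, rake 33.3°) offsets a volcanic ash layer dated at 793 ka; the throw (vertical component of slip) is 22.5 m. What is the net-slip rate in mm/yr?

dip-slip = throw / sin(dip) = 22.5 / sin(60.4°) = 25.88 m
net slip = dip-slip / sin(rake) = 25.88 / sin(33.3°) = 47.13 m
rate = 47.13 m / 793 ka = 0.0000594 m/yr = 0.0594 mm/yr

0.0594 mm/yr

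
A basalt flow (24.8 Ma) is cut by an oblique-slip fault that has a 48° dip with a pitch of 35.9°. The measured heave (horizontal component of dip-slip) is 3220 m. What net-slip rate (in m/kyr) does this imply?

dip-slip = heave / cos(dip) = 3220 / cos(48°) = 4812 m
net slip = dip-slip / sin(rake) = 4812 / sin(35.9°) = 8207 m
rate = 8207 m / 24.8 Ma = 0.000331 m/yr = 0.331 m/kyr

0.331 m/kyr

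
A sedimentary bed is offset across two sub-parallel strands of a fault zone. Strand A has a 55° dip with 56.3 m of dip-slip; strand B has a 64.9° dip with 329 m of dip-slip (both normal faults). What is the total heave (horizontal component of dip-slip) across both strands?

172 m

heave_A = 56.3 × cos(55°) = 32.29 m
heave_B = 329 × cos(64.9°) = 139.6 m
total = 32.29 + 139.6 = 172 m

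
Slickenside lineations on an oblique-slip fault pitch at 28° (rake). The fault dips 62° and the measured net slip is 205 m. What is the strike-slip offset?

181 m

strike-slip = net slip × cos(rake) = 205 m × cos(28°) = 181 m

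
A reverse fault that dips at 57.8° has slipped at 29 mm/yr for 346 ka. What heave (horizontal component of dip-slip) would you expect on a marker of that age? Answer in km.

dip-slip = rate × time = 29 mm/yr × 346 ka = 10030 m
heave = dip-slip × cos(dip) = 10030 × cos(57.8°) = 5350 m = 5.35 km

5.35 km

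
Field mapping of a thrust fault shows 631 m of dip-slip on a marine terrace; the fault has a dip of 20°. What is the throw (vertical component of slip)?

throw = dip-slip × sin(dip) = 631 m × sin(20°) = 216 m

216 m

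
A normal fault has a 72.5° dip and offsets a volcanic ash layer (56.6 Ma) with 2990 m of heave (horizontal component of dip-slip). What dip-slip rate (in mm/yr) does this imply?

dip-slip = heave / cos(dip) = 2990 m / cos(72.5°) = 9943 m
rate = 9943 m / 56.6 Ma = 0.000176 m/yr = 0.176 mm/yr

0.176 mm/yr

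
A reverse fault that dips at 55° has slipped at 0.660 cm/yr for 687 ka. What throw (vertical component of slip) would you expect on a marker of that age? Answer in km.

3.71 km

dip-slip = rate × time = 0.660 cm/yr × 687 ka = 4534 m
throw = dip-slip × sin(dip) = 4534 × sin(55°) = 3710 m = 3.71 km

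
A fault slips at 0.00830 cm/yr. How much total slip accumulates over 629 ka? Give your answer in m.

52.2 m

slip = rate × time = 0.00830 cm/yr × 629 ka = 52.2 m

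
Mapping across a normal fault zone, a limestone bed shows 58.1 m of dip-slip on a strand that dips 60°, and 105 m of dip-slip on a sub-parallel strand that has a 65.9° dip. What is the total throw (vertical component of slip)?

throw_A = 58.1 × sin(60°) = 50.32 m
throw_B = 105 × sin(65.9°) = 95.85 m
total = 50.32 + 95.85 = 146 m

146 m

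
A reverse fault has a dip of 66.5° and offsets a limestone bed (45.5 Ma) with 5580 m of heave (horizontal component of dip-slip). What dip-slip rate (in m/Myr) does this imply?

308 m/Myr

dip-slip = heave / cos(dip) = 5580 m / cos(66.5°) = 13990 m
rate = 13990 m / 45.5 Ma = 0.000308 m/yr = 308 m/Myr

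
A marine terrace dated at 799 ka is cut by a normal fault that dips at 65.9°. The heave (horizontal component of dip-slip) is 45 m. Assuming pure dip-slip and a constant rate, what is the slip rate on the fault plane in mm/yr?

0.138 mm/yr

dip-slip = heave / cos(dip) = 45 m / cos(65.9°) = 110.2 m
rate = 110.2 m / 799 ka = 0.000138 m/yr = 0.138 mm/yr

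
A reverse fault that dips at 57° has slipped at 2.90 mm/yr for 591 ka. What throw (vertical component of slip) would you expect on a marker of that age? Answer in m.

1440 m

dip-slip = rate × time = 2.90 mm/yr × 591 ka = 1714 m
throw = dip-slip × sin(dip) = 1714 × sin(57°) = 1440 m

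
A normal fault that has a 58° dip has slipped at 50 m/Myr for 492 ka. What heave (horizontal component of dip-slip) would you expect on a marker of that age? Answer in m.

13 m

dip-slip = rate × time = 50 m/Myr × 492 ka = 24.60 m
heave = dip-slip × cos(dip) = 24.60 × cos(58°) = 13 m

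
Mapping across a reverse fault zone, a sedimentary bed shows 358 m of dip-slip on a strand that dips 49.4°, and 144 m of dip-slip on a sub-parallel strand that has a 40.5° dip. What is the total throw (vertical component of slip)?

throw_A = 358 × sin(49.4°) = 271.8 m
throw_B = 144 × sin(40.5°) = 93.52 m
total = 271.8 + 93.52 = 365 m

365 m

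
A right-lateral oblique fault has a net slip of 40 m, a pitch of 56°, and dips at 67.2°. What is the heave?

dip-slip = net slip × sin(rake) = 40 m × sin(56°) = 33.16 m
heave = dip-slip × cos(dip) = 33.16 × cos(67.2°) = 12.9 m

12.9 m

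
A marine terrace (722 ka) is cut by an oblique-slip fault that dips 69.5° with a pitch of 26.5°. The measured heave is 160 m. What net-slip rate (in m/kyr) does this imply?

dip-slip = heave / cos(dip) = 160 / cos(69.5°) = 456.9 m
net slip = dip-slip / sin(rake) = 456.9 / sin(26.5°) = 1024 m
rate = 1024 m / 722 ka = 0.00142 m/yr = 1.42 m/kyr

1.42 m/kyr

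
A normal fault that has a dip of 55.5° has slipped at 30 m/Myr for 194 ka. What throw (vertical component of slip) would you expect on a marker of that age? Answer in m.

4.80 m

dip-slip = rate × time = 30 m/Myr × 194 ka = 5.820 m
throw = dip-slip × sin(dip) = 5.820 × sin(55.5°) = 4.80 m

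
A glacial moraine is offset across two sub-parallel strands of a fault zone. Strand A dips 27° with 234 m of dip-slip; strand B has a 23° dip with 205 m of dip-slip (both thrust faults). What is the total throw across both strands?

186 m

throw_A = 234 × sin(27°) = 106.2 m
throw_B = 205 × sin(23°) = 80.10 m
total = 106.2 + 80.10 = 186 m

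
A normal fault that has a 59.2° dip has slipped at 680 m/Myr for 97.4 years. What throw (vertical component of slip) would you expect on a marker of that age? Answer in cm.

5.69 cm

dip-slip = rate × time = 680 m/Myr × 97.4 years = 0.06623 m
throw = dip-slip × sin(dip) = 0.06623 × sin(59.2°) = 0.0569 m = 5.69 cm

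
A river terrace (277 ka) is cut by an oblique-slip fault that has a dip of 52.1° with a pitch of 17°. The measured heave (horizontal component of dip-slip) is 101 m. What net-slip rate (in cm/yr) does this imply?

dip-slip = heave / cos(dip) = 101 / cos(52.1°) = 164.4 m
net slip = dip-slip / sin(rake) = 164.4 / sin(17°) = 562.4 m
rate = 562.4 m / 277 ka = 0.00203 m/yr = 0.203 cm/yr

0.203 cm/yr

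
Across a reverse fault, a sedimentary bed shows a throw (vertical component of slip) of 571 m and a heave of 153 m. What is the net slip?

591 m

net slip = √(throw² + heave²) = √(571² + 153²) = 591 m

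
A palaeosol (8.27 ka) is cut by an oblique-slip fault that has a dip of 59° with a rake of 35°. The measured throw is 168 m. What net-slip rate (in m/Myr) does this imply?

41300 m/Myr

dip-slip = throw / sin(dip) = 168 / sin(59°) = 196 m
net slip = dip-slip / sin(rake) = 196 / sin(35°) = 341.7 m
rate = 341.7 m / 8.27 ka = 0.0413 m/yr = 41300 m/Myr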